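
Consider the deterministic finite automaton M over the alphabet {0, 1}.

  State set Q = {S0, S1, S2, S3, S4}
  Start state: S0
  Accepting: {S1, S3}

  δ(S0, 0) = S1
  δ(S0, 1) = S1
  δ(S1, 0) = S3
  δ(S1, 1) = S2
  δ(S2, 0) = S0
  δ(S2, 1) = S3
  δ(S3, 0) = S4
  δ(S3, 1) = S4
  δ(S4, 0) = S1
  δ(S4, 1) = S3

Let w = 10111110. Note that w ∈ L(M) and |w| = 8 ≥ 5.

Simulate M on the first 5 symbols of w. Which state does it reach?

S4

State sequence: S0 -1-> S1 -0-> S3 -1-> S4 -1-> S3 -1-> S4

After reading 5 characters, M is in state S4.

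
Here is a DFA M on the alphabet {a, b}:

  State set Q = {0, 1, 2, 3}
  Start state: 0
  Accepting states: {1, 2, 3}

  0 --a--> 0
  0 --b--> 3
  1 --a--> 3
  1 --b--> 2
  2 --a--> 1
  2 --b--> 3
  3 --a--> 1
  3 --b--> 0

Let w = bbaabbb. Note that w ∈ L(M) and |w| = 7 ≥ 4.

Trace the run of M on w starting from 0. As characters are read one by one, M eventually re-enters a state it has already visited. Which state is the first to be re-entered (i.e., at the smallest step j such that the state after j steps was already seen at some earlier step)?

Run of M on w = b b a a b b b:
  step 0: 0  (start)
  step 1: 3  (read b: 0→3)
  step 2: 0  (read b: 3→0)   ← first repeat (0 seen earlier)
  step 3: 0  (read a: 0→0)
  step 4: 0  (read a: 0→0)
  step 5: 3  (read b: 0→3)
  step 6: 0  (read b: 3→0)
  step 7: 3  (read b: 0→3)

The earliest repeat is at step j = 2: M is in 0, which it already visited at step i = 0.
With |Q| = 4, pigeonhole forces a state repeat no later than step 4; the substring read between the first and second visits to that state can be pumped.

0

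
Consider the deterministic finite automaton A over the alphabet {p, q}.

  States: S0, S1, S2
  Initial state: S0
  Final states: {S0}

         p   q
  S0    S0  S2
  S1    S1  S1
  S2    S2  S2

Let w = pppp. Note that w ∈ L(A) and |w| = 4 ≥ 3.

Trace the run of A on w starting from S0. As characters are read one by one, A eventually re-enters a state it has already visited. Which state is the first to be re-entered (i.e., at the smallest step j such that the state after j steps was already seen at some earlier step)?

Run of A on w = p p p p:
  step 0: S0  (start)
  step 1: S0  (read p: S0→S0)   ← first repeat (S0 seen earlier)
  step 2: S0  (read p: S0→S0)
  step 3: S0  (read p: S0→S0)
  step 4: S0  (read p: S0→S0)

The earliest repeat is at step j = 1: A is in S0, which it already visited at step i = 0.
Since A has 3 states, any run of length ≥ 3 visits 3+1 states, so by pigeonhole some state repeats within the first 3 steps — that repeat gives the pumpable loop.

S0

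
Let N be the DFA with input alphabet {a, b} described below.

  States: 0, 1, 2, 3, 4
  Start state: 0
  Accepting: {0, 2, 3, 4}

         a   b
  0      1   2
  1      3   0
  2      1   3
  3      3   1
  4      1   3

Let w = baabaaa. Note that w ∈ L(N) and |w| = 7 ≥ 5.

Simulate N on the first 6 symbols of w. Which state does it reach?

Run of N on the first 6 characters of w = b a a b a a:
  step 0: 0  (start)
  step 1: 2  (read b: 0→2)
  step 2: 1  (read a: 2→1)
  step 3: 3  (read a: 1→3)
  step 4: 1  (read b: 3→1)
  step 5: 3  (read a: 1→3)
  step 6: 3  (read a: 3→3)

After reading 6 characters, N is in state 3.

3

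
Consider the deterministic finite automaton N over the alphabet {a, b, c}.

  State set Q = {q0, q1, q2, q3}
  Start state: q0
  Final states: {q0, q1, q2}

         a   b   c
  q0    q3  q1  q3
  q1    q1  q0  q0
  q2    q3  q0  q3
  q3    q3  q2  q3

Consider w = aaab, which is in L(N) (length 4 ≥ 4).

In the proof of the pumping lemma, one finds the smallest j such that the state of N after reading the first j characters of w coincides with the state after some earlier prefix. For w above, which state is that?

q3

Run of N on w = a a a b:
  step 0: q0  (start)
  step 1: q3  (read a: q0→q3)
  step 2: q3  (read a: q3→q3)   ← first repeat (q3 seen earlier)
  step 3: q3  (read a: q3→q3)
  step 4: q2  (read b: q3→q2)

The earliest repeat is at step j = 2: N is in q3, which it already visited at step i = 1.
The DFA has 4 states, so the proof of the pumping lemma guarantees a repeated state among the first 4+1 visited; the segment between the two visits is the pumpable y.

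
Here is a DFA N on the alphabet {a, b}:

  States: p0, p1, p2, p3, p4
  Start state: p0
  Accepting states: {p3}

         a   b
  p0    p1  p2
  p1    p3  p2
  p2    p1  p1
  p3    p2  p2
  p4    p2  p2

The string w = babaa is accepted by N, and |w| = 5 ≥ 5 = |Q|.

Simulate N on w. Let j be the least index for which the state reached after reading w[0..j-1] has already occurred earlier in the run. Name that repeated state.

State sequence: p0 -b-> p2 -a-> p1 -b-> p2 -a-> p1 -a-> p3
First repeat at step 3: p2 was already visited.

The earliest repeat is at step j = 3: N is in p2, which it already visited at step i = 1.

p2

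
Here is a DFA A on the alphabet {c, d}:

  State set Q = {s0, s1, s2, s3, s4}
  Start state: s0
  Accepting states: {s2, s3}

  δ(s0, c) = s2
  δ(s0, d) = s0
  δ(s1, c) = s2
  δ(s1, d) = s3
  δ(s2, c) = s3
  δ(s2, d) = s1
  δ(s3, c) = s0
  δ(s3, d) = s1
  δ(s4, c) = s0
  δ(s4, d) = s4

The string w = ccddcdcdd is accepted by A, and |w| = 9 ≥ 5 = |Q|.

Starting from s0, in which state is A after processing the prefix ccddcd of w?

Run of A on the first 6 characters of w = c c d d c d:
  step 0: s0  (start)
  step 1: s2  (read c: s0→s2)
  step 2: s3  (read c: s2→s3)
  step 3: s1  (read d: s3→s1)
  step 4: s3  (read d: s1→s3)
  step 5: s0  (read c: s3→s0)
  step 6: s0  (read d: s0→s0)

After reading 6 characters, A is in state s0.

s0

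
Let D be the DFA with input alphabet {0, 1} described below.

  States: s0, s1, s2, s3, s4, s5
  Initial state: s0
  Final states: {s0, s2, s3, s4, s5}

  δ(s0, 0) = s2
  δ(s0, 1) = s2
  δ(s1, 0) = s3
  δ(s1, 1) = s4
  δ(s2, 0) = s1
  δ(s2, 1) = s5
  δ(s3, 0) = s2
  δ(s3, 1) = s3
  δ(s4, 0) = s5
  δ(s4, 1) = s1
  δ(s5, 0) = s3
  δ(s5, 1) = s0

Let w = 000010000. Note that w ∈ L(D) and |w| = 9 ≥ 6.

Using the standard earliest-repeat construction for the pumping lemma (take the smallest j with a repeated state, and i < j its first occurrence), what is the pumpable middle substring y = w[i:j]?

000

Run of D on w = 0 0 0 0 1 0 0 0 0:
  step 0: s0  (start)
  step 1: s2  (read 0: s0→s2)
  step 2: s1  (read 0: s2→s1)
  step 3: s3  (read 0: s1→s3)
  step 4: s2  (read 0: s3→s2)   ← first repeat (s2 seen earlier)
  step 5: s5  (read 1: s2→s5)
  step 6: s3  (read 0: s5→s3)
  step 7: s2  (read 0: s3→s2)
  step 8: s1  (read 0: s2→s1)
  step 9: s3  (read 0: s1→s3)

So i = 1, j = 4, giving x = w[0:1] = 0, y = w[1:4] = 000, z = w[4:9] = 10000.
Check: |xy| = 4 ≤ 6 and |y| = 3 ≥ 1. Reading y takes D from s2 back to s2, so every xyⁱz is accepted.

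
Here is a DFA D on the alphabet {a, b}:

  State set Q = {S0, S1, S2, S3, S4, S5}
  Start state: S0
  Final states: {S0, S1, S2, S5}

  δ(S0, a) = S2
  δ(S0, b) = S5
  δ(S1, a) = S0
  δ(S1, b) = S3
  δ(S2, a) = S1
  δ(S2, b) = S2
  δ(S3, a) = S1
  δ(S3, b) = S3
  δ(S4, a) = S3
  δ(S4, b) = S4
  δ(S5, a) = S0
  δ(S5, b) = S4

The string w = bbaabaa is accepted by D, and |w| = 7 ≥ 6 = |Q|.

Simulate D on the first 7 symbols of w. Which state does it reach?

S0

State sequence: S0 -b-> S5 -b-> S4 -a-> S3 -a-> S1 -b-> S3 -a-> S1 -a-> S0

After reading 7 characters, D is in state S0.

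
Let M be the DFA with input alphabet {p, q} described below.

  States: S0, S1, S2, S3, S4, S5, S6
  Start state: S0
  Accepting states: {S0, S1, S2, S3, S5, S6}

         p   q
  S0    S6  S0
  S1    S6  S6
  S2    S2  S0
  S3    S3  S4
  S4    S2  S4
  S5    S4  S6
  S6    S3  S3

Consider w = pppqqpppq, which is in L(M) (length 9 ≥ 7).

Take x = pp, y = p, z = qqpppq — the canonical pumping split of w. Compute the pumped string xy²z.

xy^2z = pp·p·p·qqpppq = ppppqqpppq.
Reading y = p takes M from S3 back to S3, so after x·y·y the machine is still in S3, and z then leads to the accepting state S0. Hence ppppqqpppq ∈ L(M).

ppppqqpppq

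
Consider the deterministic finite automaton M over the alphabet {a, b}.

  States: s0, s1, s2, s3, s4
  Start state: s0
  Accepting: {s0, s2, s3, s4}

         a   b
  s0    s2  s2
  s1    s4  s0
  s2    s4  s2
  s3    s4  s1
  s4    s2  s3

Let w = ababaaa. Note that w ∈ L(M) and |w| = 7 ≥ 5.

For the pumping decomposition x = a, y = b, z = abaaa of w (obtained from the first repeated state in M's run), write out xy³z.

abbbabaaa

xy^3z = a·b·b·b·abaaa = abbbabaaa.
Reading y = b takes M from s2 back to s2, so after x·y·y·y the machine is still in s2, and z then leads to the accepting state s4. Hence abbbabaaa ∈ L(M).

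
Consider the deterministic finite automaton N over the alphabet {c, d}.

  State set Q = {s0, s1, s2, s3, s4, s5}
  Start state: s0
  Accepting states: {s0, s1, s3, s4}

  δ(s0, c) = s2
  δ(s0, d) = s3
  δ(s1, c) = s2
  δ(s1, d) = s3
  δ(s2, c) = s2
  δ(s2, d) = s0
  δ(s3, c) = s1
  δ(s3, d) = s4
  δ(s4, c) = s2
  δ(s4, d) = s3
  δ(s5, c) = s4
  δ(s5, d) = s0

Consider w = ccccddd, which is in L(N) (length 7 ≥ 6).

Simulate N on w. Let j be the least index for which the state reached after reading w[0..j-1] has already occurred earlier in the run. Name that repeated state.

Run of N on w = c c c c d d d:
  step 0: s0  (start)
  step 1: s2  (read c: s0→s2)
  step 2: s2  (read c: s2→s2)   ← first repeat (s2 seen earlier)
  step 3: s2  (read c: s2→s2)
  step 4: s2  (read c: s2→s2)
  step 5: s0  (read d: s2→s0)
  step 6: s3  (read d: s0→s3)
  step 7: s4  (read d: s3→s4)

The earliest repeat is at step j = 2: N is in s2, which it already visited at step i = 1.
Since N has 6 states, any run of length ≥ 6 visits 6+1 states, so by pigeonhole some state repeats within the first 6 steps — that repeat gives the pumpable loop.

s2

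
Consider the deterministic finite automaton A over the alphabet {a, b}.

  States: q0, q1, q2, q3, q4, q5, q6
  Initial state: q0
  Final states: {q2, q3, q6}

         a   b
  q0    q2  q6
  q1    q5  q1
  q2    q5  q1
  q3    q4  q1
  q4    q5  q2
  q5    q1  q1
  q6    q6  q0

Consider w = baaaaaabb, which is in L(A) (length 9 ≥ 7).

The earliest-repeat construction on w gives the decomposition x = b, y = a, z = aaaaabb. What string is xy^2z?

xy^2z = b·a·a·aaaaabb = baaaaaaabb.
Reading y = a takes A from q6 back to q6, so after x·y·y the machine is still in q6, and z then leads to the accepting state q6. Hence baaaaaaabb ∈ L(A).

baaaaaaabb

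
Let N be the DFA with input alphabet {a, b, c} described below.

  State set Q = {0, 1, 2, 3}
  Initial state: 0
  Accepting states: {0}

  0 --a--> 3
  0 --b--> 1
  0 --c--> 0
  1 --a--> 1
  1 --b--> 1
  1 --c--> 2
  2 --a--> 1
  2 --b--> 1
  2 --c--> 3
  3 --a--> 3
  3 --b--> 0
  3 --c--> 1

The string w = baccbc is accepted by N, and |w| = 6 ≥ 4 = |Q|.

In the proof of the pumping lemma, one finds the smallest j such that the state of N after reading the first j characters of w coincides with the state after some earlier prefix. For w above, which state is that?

1

State sequence: 0 -b-> 1 -a-> 1 -c-> 2 -c-> 3 -b-> 0 -c-> 0
First repeat at step 2: 1 was already visited.

The earliest repeat is at step j = 2: N is in 1, which it already visited at step i = 1.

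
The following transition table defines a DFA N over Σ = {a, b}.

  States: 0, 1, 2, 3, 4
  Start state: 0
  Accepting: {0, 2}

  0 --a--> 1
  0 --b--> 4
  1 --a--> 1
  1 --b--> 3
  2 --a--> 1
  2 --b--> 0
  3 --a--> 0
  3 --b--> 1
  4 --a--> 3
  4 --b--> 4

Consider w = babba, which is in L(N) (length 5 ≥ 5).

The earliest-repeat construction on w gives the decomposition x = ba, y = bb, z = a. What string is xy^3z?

xy^3z = ba·bb·bb·bb·a = babbbbbba.
Reading y = bb takes N from 3 back to 3, so after x·y·y·y the machine is still in 3, and z then leads to the accepting state 0. Hence babbbbbba ∈ L(N).

babbbbbba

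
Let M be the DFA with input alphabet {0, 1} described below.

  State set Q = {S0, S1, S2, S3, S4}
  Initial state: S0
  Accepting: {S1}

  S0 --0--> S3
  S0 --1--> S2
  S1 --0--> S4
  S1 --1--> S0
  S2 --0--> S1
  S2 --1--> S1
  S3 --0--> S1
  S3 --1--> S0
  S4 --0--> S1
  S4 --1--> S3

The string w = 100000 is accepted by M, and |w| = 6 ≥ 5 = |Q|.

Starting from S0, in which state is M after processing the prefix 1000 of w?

State sequence: S0 -1-> S2 -0-> S1 -0-> S4 -0-> S1

After reading 4 characters, M is in state S1.

S1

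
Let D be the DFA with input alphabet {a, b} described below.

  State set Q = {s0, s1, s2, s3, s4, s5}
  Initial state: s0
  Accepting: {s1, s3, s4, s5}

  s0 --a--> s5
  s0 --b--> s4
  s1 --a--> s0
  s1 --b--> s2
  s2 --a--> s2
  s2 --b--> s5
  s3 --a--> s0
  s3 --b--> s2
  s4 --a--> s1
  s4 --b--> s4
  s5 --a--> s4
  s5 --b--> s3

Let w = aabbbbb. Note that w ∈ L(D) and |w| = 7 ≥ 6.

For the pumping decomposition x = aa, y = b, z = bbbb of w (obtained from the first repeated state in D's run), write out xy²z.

aabbbbbb

xy^2z = aa·b·b·bbbb = aabbbbbb.
Reading y = b takes D from s4 back to s4, so after x·y·y the machine is still in s4, and z then leads to the accepting state s4. Hence aabbbbbb ∈ L(D).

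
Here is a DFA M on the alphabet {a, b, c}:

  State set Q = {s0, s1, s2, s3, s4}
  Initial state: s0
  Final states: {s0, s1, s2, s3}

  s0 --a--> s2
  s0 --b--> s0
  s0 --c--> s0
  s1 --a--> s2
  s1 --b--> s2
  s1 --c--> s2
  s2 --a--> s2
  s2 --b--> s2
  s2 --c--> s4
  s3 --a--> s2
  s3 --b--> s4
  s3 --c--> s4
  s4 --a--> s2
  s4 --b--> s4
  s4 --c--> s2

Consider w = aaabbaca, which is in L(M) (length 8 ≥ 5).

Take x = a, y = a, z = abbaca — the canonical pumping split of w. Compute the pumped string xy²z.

aaaabbaca

xy^2z = a·a·a·abbaca = aaaabbaca.
Reading y = a takes M from s2 back to s2, so after x·y·y the machine is still in s2, and z then leads to the accepting state s2. Hence aaaabbaca ∈ L(M).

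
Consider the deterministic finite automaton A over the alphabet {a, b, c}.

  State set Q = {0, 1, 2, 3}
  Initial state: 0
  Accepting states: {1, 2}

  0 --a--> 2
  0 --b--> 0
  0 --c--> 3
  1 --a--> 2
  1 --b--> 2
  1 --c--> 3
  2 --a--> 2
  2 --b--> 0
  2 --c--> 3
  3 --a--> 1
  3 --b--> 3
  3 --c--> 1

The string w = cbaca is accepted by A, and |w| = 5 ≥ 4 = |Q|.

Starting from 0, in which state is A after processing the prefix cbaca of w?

State sequence: 0 -c-> 3 -b-> 3 -a-> 1 -c-> 3 -a-> 1

After reading 5 characters, A is in state 1.
(This kind of state-tracing is the core of the pumping-lemma construction: with 4 states, pigeonhole forces a repeat within the first 4 steps.)

1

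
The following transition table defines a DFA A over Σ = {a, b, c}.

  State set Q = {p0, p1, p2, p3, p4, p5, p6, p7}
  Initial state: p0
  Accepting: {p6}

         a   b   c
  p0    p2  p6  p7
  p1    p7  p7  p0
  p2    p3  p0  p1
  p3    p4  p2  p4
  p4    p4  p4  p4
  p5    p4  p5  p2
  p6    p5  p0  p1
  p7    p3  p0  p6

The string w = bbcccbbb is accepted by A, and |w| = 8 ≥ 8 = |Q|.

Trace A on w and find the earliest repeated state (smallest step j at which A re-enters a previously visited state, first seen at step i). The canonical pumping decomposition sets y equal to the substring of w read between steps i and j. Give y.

bb

Run of A on w = b b c c c b b b:
  step 0: p0  (start)
  step 1: p6  (read b: p0→p6)
  step 2: p0  (read b: p6→p0)   ← first repeat (p0 seen earlier)
  step 3: p7  (read c: p0→p7)
  step 4: p6  (read c: p7→p6)
  step 5: p1  (read c: p6→p1)
  step 6: p7  (read b: p1→p7)
  step 7: p0  (read b: p7→p0)
  step 8: p6  (read b: p0→p6)

So i = 0, j = 2, giving x = w[0:0] = ε, y = w[0:2] = bb, z = w[2:8] = cccbbb.
Check: |xy| = 2 ≤ 8 and |y| = 2 ≥ 1. Reading y takes A from p0 back to p0, so every xyⁱz is accepted.
Since A has 8 states, any run of length ≥ 8 visits 8+1 states, so by pigeonhole some state repeats within the first 8 steps — that repeat gives the pumpable loop.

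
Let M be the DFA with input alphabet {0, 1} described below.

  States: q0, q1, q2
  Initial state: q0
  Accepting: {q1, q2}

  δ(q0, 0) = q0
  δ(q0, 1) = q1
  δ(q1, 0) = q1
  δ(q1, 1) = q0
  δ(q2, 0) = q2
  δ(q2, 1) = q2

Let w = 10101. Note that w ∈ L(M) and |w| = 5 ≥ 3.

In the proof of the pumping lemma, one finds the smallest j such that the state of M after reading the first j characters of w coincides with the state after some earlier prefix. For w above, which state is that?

q1

State sequence: q0 -1-> q1 -0-> q1 -1-> q0 -0-> q0 -1-> q1
First repeat at step 2: q1 was already visited.

The earliest repeat is at step j = 2: M is in q1, which it already visited at step i = 1.
With |Q| = 3, pigeonhole forces a state repeat no later than step 3; the substring read between the first and second visits to that state can be pumped.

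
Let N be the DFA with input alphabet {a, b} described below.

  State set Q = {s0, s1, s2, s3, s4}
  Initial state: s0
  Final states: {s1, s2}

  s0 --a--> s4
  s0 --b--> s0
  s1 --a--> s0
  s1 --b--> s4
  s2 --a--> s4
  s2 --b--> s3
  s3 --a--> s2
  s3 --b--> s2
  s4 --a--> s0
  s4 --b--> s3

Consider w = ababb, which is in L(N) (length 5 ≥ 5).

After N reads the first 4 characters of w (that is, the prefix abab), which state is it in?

Run of N on the first 4 characters of w = a b a b:
  step 0: s0  (start)
  step 1: s4  (read a: s0→s4)
  step 2: s3  (read b: s4→s3)
  step 3: s2  (read a: s3→s2)
  step 4: s3  (read b: s2→s3)

After reading 4 characters, N is in state s3.

s3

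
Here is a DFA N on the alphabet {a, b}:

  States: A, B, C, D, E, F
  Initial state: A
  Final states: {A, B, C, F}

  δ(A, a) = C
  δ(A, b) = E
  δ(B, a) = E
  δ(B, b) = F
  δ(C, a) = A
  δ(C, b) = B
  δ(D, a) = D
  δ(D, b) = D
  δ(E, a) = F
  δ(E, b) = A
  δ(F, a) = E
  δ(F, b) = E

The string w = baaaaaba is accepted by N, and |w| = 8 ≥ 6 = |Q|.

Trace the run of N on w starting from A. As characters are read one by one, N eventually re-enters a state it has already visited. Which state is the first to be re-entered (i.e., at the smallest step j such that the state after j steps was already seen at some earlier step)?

E

State sequence: A -b-> E -a-> F -a-> E -a-> F -a-> E -a-> F -b-> E -a-> F
First repeat at step 3: E was already visited.

The earliest repeat is at step j = 3: N is in E, which it already visited at step i = 1.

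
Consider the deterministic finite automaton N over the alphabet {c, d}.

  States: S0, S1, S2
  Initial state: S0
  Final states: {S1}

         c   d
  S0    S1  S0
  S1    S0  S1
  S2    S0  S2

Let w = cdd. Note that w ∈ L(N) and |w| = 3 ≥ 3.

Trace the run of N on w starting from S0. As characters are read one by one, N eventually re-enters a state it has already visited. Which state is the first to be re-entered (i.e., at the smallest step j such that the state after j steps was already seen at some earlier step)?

S1

State sequence: S0 -c-> S1 -d-> S1 -d-> S1
First repeat at step 2: S1 was already visited.

The earliest repeat is at step j = 2: N is in S1, which it already visited at step i = 1.
The DFA has 3 states, so the proof of the pumping lemma guarantees a repeated state among the first 3+1 visited; the segment between the two visits is the pumpable y.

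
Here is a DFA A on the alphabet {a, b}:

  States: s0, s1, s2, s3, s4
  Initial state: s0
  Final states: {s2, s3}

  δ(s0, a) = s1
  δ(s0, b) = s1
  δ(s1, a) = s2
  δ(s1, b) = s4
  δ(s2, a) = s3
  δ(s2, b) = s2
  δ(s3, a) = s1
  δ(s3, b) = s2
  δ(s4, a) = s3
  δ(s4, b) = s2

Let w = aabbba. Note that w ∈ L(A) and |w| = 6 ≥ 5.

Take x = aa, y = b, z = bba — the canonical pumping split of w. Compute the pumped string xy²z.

xy^2z = aa·b·b·bba = aabbbba.
Reading y = b takes A from s2 back to s2, so after x·y·y the machine is still in s2, and z then leads to the accepting state s3. Hence aabbbba ∈ L(A).

aabbbba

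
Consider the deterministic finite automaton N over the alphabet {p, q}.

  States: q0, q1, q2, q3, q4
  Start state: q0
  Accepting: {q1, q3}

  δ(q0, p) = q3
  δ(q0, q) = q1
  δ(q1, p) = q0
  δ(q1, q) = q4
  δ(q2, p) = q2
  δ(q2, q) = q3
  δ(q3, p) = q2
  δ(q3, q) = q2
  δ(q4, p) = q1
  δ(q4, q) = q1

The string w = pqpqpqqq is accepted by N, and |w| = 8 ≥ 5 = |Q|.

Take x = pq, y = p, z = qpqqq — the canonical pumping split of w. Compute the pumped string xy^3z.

xy^3z = pq·p·p·p·qpqqq = pqpppqpqqq.
Reading y = p takes N from q2 back to q2, so after x·y·y·y the machine is still in q2, and z then leads to the accepting state q3. Hence pqpppqpqqq ∈ L(N).

pqpppqpqqq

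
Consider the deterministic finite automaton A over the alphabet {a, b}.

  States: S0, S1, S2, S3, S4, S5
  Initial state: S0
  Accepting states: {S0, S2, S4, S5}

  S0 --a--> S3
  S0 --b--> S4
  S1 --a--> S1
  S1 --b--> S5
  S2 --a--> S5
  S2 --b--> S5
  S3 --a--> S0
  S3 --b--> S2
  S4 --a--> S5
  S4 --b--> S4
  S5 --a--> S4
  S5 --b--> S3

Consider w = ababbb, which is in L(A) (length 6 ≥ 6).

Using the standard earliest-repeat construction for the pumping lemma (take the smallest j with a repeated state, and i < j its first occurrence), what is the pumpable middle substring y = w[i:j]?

State sequence: S0 -a-> S3 -b-> S2 -a-> S5 -b-> S3 -b-> S2 -b-> S5
First repeat at step 4: S3 was already visited.

So i = 1, j = 4, giving x = w[0:1] = a, y = w[1:4] = bab, z = w[4:6] = bb.
Check: |xy| = 4 ≤ 6 and |y| = 3 ≥ 1. Reading y takes A from S3 back to S3, so every xyⁱz is accepted.
Since A has 6 states, any run of length ≥ 6 visits 6+1 states, so by pigeonhole some state repeats within the first 6 steps — that repeat gives the pumpable loop.

bab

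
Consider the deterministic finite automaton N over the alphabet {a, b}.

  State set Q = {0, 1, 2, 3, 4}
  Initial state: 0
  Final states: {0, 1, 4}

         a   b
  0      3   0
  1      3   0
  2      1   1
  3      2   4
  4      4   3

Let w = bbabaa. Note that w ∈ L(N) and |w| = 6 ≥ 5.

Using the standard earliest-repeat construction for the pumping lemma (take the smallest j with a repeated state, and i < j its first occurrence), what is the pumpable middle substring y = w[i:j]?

b

Run of N on w = b b a b a a:
  step 0: 0  (start)
  step 1: 0  (read b: 0→0)   ← first repeat (0 seen earlier)
  step 2: 0  (read b: 0→0)
  step 3: 3  (read a: 0→3)
  step 4: 4  (read b: 3→4)
  step 5: 4  (read a: 4→4)
  step 6: 4  (read a: 4→4)

So i = 0, j = 1, giving x = w[0:0] = ε, y = w[0:1] = b, z = w[1:6] = babaa.
Check: |xy| = 1 ≤ 5 and |y| = 1 ≥ 1. Reading y takes N from 0 back to 0, so every xyⁱz is accepted.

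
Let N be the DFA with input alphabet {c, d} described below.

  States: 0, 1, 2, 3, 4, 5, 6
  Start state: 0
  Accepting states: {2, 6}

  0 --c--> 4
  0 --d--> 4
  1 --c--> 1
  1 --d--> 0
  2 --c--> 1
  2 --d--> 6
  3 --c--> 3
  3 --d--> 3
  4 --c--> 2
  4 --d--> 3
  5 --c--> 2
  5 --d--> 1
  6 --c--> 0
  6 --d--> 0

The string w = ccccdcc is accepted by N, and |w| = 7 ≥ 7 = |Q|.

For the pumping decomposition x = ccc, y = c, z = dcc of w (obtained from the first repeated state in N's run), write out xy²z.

xy^2z = ccc·c·c·dcc = cccccdcc.
Reading y = c takes N from 1 back to 1, so after x·y·y the machine is still in 1, and z then leads to the accepting state 2. Hence cccccdcc ∈ L(N).

cccccdcc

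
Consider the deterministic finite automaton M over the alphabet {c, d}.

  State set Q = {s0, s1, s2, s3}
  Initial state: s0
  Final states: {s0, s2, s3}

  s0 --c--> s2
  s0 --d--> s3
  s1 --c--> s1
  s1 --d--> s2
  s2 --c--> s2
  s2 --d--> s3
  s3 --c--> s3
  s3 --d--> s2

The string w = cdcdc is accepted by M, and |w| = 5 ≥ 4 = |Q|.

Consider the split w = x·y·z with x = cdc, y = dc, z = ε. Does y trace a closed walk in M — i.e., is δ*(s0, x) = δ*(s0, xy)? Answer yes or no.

Run of M on the first 5 characters of w = c d c d c:
  step 0: s0  (start)
  step 1: s2  (read c: s0→s2)
  step 2: s3  (read d: s2→s3)
  step 3: s3  (read c: s3→s3)
  step 4: s2  (read d: s3→s2)
  step 5: s2  (read c: s2→s2)

After x (step 3): s3. After xy (step 5): s2.
They differ (s3 ≠ s2), so y is not a cycle from the state after x; this split is not the one the pumping-lemma construction produces, and pumping y need not keep the string in L(M).

no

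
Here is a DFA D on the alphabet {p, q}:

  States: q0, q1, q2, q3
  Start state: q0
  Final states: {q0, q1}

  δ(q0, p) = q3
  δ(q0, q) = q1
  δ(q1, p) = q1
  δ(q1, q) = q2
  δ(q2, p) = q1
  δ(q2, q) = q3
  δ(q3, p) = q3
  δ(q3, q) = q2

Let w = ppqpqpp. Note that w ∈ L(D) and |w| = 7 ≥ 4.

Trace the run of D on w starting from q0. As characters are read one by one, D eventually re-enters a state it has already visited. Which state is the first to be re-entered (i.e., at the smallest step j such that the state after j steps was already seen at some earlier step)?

Run of D on w = p p q p q p p:
  step 0: q0  (start)
  step 1: q3  (read p: q0→q3)
  step 2: q3  (read p: q3→q3)   ← first repeat (q3 seen earlier)
  step 3: q2  (read q: q3→q2)
  step 4: q1  (read p: q2→q1)
  step 5: q2  (read q: q1→q2)
  step 6: q1  (read p: q2→q1)
  step 7: q1  (read p: q1→q1)

The earliest repeat is at step j = 2: D is in q3, which it already visited at step i = 1.
Since D has 4 states, any run of length ≥ 4 visits 4+1 states, so by pigeonhole some state repeats within the first 4 steps — that repeat gives the pumpable loop.

q3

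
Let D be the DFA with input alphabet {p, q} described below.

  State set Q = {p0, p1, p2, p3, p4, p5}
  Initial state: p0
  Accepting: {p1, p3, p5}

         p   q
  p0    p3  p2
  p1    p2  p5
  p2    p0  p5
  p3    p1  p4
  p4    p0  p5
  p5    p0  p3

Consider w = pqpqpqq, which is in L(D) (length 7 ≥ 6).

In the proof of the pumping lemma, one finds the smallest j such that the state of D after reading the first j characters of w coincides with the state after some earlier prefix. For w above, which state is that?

p0

State sequence: p0 -p-> p3 -q-> p4 -p-> p0 -q-> p2 -p-> p0 -q-> p2 -q-> p5
First repeat at step 3: p0 was already visited.

The earliest repeat is at step j = 3: D is in p0, which it already visited at step i = 0.
The DFA has 6 states, so the proof of the pumping lemma guarantees a repeated state among the first 6+1 visited; the segment between the two visits is the pumpable y.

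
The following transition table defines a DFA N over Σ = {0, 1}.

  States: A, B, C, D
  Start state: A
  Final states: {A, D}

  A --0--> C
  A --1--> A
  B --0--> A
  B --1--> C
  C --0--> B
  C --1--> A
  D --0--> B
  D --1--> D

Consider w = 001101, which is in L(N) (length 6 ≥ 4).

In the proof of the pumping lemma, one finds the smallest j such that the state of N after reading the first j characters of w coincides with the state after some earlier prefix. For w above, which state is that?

C

State sequence: A -0-> C -0-> B -1-> C -1-> A -0-> C -1-> A
First repeat at step 3: C was already visited.

The earliest repeat is at step j = 3: N is in C, which it already visited at step i = 1.
Pumping length from the standard proof: p = 4 (the number of states). The repeated state found above gives |xy| = j ≤ 4 and |y| = j − i ≥ 1.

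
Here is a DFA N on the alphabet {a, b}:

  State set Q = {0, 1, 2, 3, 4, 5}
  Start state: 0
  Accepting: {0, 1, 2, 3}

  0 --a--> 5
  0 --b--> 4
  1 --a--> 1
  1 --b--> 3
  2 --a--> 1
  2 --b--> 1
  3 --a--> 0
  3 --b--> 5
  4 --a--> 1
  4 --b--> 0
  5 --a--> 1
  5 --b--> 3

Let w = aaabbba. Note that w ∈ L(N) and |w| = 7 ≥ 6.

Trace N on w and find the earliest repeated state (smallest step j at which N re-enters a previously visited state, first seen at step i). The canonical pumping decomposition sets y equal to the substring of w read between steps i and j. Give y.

Run of N on w = a a a b b b a:
  step 0: 0  (start)
  step 1: 5  (read a: 0→5)
  step 2: 1  (read a: 5→1)
  step 3: 1  (read a: 1→1)   ← first repeat (1 seen earlier)
  step 4: 3  (read b: 1→3)
  step 5: 5  (read b: 3→5)
  step 6: 3  (read b: 5→3)
  step 7: 0  (read a: 3→0)

So i = 2, j = 3, giving x = w[0:2] = aa, y = w[2:3] = a, z = w[3:7] = bbba.
Check: |xy| = 3 ≤ 6 and |y| = 1 ≥ 1. Reading y takes N from 1 back to 1, so every xyⁱz is accepted.

a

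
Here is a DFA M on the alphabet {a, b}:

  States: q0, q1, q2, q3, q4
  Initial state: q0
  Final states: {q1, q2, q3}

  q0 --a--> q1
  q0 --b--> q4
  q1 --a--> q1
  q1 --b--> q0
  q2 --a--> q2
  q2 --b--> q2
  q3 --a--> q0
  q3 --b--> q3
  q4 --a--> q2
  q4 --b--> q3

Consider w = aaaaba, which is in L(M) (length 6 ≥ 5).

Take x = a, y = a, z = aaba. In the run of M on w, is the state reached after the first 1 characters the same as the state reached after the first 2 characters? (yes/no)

yes

State sequence: q0 -a-> q1 -a-> q1

After x (step 1): q1. After xy (step 2): q1.
They match, so y = a drives M around a cycle from q1 back to itself; pumping y any number of times keeps M in q1 before reading z, and xyⁱz ∈ L(M) for every i ≥ 0.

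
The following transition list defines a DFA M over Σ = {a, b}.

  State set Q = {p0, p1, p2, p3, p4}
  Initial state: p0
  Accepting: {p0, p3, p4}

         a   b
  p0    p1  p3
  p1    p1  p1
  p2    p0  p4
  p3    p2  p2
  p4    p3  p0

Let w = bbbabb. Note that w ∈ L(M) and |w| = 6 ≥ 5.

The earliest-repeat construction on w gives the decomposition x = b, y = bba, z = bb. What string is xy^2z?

bbbabbabb

xy^2z = b·bba·bba·bb = bbbabbabb.
Reading y = bba takes M from p3 back to p3, so after x·y·y the machine is still in p3, and z then leads to the accepting state p4. Hence bbbabbabb ∈ L(M).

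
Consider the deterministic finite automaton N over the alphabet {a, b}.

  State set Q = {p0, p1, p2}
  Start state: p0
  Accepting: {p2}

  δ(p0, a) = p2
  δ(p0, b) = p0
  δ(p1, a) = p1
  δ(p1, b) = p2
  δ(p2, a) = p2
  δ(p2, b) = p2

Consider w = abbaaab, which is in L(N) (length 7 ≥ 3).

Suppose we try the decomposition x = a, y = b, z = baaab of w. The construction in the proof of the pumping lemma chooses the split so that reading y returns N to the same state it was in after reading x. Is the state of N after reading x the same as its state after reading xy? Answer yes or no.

State sequence: p0 -a-> p2 -b-> p2

After x (step 1): p2. After xy (step 2): p2.
They match, so y = b drives N around a cycle from p2 back to itself; pumping y any number of times keeps N in p2 before reading z, and xyⁱz ∈ L(N) for every i ≥ 0.

yes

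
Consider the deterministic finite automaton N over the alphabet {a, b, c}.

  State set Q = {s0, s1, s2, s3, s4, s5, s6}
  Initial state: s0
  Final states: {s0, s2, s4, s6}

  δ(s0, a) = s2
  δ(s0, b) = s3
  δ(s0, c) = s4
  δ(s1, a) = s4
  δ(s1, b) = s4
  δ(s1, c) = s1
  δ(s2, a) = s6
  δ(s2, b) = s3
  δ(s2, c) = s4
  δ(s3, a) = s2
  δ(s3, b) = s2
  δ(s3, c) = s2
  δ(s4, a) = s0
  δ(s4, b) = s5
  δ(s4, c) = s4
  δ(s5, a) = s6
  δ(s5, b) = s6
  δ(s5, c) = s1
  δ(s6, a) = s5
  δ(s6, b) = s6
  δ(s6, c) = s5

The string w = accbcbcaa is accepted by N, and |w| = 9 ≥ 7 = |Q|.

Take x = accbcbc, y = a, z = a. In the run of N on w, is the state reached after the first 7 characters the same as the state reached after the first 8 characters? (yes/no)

Run of N on the first 8 characters of w = a c c b c b c a:
  step 0: s0  (start)
  step 1: s2  (read a: s0→s2)
  step 2: s4  (read c: s2→s4)
  step 3: s4  (read c: s4→s4)
  step 4: s5  (read b: s4→s5)
  step 5: s1  (read c: s5→s1)
  step 6: s4  (read b: s1→s4)
  step 7: s4  (read c: s4→s4)
  step 8: s0  (read a: s4→s0)

After x (step 7): s4. After xy (step 8): s0.
They differ (s4 ≠ s0), so y is not a cycle from the state after x; this split is not the one the pumping-lemma construction produces, and pumping y need not keep the string in L(N).

no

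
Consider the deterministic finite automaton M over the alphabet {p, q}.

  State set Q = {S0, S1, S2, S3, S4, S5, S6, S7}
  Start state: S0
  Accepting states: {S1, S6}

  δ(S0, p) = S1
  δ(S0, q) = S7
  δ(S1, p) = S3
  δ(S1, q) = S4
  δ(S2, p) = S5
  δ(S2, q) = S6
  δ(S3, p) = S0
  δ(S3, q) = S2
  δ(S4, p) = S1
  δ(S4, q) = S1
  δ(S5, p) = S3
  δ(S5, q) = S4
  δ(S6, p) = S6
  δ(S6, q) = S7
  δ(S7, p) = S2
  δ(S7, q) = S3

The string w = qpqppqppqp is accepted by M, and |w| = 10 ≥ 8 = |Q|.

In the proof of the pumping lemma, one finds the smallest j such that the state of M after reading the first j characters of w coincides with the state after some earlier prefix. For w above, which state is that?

S6

Run of M on w = q p q p p q p p q p:
  step 0: S0  (start)
  step 1: S7  (read q: S0→S7)
  step 2: S2  (read p: S7→S2)
  step 3: S6  (read q: S2→S6)
  step 4: S6  (read p: S6→S6)   ← first repeat (S6 seen earlier)
  step 5: S6  (read p: S6→S6)
  step 6: S7  (read q: S6→S7)
  step 7: S2  (read p: S7→S2)
  step 8: S5  (read p: S2→S5)
  step 9: S4  (read q: S5→S4)
  step 10: S1  (read p: S4→S1)

The earliest repeat is at step j = 4: M is in S6, which it already visited at step i = 3.
The DFA has 8 states, so the proof of the pumping lemma guarantees a repeated state among the first 8+1 visited; the segment between the two visits is the pumpable y.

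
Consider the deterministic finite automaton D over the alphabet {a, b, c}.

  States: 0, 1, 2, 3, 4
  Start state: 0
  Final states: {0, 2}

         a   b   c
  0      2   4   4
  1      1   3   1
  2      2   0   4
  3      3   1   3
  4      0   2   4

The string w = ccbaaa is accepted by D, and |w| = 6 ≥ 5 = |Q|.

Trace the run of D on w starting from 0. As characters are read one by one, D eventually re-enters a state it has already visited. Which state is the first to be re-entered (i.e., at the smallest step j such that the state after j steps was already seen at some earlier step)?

State sequence: 0 -c-> 4 -c-> 4 -b-> 2 -a-> 2 -a-> 2 -a-> 2
First repeat at step 2: 4 was already visited.

The earliest repeat is at step j = 2: D is in 4, which it already visited at step i = 1.
Pumping length from the standard proof: p = 5 (the number of states). The repeated state found above gives |xy| = j ≤ 5 and |y| = j − i ≥ 1.

4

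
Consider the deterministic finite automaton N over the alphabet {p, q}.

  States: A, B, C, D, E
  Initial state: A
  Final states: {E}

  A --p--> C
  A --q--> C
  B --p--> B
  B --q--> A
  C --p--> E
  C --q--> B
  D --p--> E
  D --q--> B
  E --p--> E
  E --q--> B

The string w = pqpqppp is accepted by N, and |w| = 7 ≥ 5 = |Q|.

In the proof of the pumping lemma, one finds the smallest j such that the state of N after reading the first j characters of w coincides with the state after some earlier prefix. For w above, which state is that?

B

State sequence: A -p-> C -q-> B -p-> B -q-> A -p-> C -p-> E -p-> E
First repeat at step 3: B was already visited.

The earliest repeat is at step j = 3: N is in B, which it already visited at step i = 2.
Pumping length from the standard proof: p = 5 (the number of states). The repeated state found above gives |xy| = j ≤ 5 and |y| = j − i ≥ 1.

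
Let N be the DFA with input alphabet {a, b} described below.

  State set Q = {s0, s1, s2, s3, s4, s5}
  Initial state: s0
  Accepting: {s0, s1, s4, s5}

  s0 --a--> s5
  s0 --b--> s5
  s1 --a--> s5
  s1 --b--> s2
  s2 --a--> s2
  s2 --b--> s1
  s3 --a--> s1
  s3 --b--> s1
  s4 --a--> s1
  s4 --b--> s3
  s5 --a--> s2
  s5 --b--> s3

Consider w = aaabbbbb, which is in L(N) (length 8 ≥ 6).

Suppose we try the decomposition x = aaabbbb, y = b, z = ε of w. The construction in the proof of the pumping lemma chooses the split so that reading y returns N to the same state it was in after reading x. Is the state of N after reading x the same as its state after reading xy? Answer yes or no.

Run of N on the first 8 characters of w = a a a b b b b b:
  step 0: s0  (start)
  step 1: s5  (read a: s0→s5)
  step 2: s2  (read a: s5→s2)
  step 3: s2  (read a: s2→s2)
  step 4: s1  (read b: s2→s1)
  step 5: s2  (read b: s1→s2)
  step 6: s1  (read b: s2→s1)
  step 7: s2  (read b: s1→s2)
  step 8: s1  (read b: s2→s1)

After x (step 7): s2. After xy (step 8): s1.
They differ (s2 ≠ s1), so y is not a cycle from the state after x; this split is not the one the pumping-lemma construction produces, and pumping y need not keep the string in L(N).

no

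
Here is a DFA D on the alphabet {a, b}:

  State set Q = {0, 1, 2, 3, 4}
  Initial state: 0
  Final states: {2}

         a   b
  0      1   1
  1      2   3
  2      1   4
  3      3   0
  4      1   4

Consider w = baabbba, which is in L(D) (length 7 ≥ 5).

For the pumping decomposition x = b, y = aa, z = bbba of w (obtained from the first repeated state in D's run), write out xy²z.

xy^2z = b·aa·aa·bbba = baaaabbba.
Reading y = aa takes D from 1 back to 1, so after x·y·y the machine is still in 1, and z then leads to the accepting state 2. Hence baaaabbba ∈ L(D).

baaaabbba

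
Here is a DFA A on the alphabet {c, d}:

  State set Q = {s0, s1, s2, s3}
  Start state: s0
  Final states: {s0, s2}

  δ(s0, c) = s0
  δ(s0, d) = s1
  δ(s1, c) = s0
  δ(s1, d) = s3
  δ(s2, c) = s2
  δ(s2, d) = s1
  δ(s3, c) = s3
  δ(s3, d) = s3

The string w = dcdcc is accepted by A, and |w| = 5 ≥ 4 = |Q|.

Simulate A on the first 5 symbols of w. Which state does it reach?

s0

Run of A on the first 5 characters of w = d c d c c:
  step 0: s0  (start)
  step 1: s1  (read d: s0→s1)
  step 2: s0  (read c: s1→s0)
  step 3: s1  (read d: s0→s1)
  step 4: s0  (read c: s1→s0)
  step 5: s0  (read c: s0→s0)

After reading 5 characters, A is in state s0.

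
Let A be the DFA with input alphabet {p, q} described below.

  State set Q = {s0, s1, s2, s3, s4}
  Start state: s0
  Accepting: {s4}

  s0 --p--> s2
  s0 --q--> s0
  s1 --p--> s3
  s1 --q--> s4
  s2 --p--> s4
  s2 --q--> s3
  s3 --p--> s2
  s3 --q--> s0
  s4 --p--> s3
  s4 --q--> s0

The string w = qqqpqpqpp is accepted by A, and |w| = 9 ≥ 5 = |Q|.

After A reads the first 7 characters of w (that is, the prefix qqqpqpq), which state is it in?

Run of A on the first 7 characters of w = q q q p q p q:
  step 0: s0  (start)
  step 1: s0  (read q: s0→s0)
  step 2: s0  (read q: s0→s0)
  step 3: s0  (read q: s0→s0)
  step 4: s2  (read p: s0→s2)
  step 5: s3  (read q: s2→s3)
  step 6: s2  (read p: s3→s2)
  step 7: s3  (read q: s2→s3)

After reading 7 characters, A is in state s3.
(This kind of state-tracing is the core of the pumping-lemma construction: with 5 states, pigeonhole forces a repeat within the first 5 steps.)

s3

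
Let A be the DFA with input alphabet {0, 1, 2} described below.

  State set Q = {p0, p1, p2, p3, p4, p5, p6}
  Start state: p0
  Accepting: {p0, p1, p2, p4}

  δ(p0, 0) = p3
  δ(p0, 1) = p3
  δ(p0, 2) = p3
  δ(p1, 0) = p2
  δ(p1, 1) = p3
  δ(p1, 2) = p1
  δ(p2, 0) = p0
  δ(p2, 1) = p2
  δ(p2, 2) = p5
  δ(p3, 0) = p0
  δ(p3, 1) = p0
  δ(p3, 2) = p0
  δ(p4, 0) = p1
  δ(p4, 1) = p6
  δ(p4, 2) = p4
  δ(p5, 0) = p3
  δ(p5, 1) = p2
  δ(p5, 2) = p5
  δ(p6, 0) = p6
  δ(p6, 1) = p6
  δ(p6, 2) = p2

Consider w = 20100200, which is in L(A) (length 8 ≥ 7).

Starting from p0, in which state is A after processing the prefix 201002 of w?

State sequence: p0 -2-> p3 -0-> p0 -1-> p3 -0-> p0 -0-> p3 -2-> p0

After reading 6 characters, A is in state p0.

p0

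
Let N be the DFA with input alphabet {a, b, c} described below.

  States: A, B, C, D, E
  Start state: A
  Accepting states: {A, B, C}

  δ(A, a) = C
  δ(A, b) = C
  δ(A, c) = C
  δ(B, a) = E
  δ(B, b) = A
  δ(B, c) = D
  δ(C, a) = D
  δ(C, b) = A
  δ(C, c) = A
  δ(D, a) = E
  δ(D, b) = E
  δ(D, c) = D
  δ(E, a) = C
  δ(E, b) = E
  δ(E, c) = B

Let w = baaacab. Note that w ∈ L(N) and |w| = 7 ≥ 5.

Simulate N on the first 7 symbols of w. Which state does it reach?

State sequence: A -b-> C -a-> D -a-> E -a-> C -c-> A -a-> C -b-> A

After reading 7 characters, N is in state A.

A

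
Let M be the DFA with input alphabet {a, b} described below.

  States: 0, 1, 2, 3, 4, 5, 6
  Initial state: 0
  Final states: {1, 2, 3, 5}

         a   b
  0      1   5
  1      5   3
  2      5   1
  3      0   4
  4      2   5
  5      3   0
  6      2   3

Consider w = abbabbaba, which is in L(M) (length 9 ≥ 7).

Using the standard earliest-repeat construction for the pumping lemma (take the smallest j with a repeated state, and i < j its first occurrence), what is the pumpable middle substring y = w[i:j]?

bbab

Run of M on w = a b b a b b a b a:
  step 0: 0  (start)
  step 1: 1  (read a: 0→1)
  step 2: 3  (read b: 1→3)
  step 3: 4  (read b: 3→4)
  step 4: 2  (read a: 4→2)
  step 5: 1  (read b: 2→1)   ← first repeat (1 seen earlier)
  step 6: 3  (read b: 1→3)
  step 7: 0  (read a: 3→0)
  step 8: 5  (read b: 0→5)
  step 9: 3  (read a: 5→3)

So i = 1, j = 5, giving x = w[0:1] = a, y = w[1:5] = bbab, z = w[5:9] = baba.
Check: |xy| = 5 ≤ 7 and |y| = 4 ≥ 1. Reading y takes M from 1 back to 1, so every xyⁱz is accepted.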